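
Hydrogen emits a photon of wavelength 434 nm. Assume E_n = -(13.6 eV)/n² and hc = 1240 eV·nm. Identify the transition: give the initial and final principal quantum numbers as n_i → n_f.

n_i = 5, n_f = 2

The photon energy is ΔE = hc/λ = 1240 / 434 = 2.857 eV.
With Z = 1, ΔE = 13.60 × (1/n_f² − 1/n_i²), so 1/n_f² − 1/n_i² = 0.2101.
Trying n_f = 2 gives 1/n_i² = 0.03992, i.e. n_i ≈ 5; this pair matches.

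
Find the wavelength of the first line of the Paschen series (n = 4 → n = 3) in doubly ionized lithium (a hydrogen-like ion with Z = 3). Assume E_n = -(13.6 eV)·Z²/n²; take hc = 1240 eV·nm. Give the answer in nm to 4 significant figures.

208.4 nm

The Paschen series terminates on n_f = 3; the first line has n_i = 3+1 = 4.
ΔE = 122.4 × (1/3² − 1/4²) = 5.950 eV.
λ = 1240 / 5.950 = 208.4 nm.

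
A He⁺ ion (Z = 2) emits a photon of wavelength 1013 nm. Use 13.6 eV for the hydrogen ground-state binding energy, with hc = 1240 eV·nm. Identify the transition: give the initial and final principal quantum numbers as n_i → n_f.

n_i = 5, n_f = 4

The photon energy is ΔE = hc/λ = 1240 / 1013 = 1.224 eV.
With Z = 2, ΔE = 54.40 × (1/n_f² − 1/n_i²), so 1/n_f² − 1/n_i² = 0.02250.
Trying n_f = 4 gives 1/n_i² = 0.04000, i.e. n_i ≈ 5; this pair matches.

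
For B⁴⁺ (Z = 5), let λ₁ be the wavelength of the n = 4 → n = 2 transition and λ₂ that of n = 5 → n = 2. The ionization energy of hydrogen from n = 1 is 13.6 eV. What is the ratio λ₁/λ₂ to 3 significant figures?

λ ∝ 1/ΔE ∝ 1/(1/n_f² − 1/n_i²), and the Z² and hc factors cancel in the ratio.
λ₁/λ₂ = (1/2² − 1/5²)/(1/2² − 1/4²) = 0.2100/0.1875 = 1.12.

1.12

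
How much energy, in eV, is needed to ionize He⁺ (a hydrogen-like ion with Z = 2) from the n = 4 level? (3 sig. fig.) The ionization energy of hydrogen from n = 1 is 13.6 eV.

3.40 eV

E_n = −13.6 Z²/n² = −54.40/n² eV for Z = 2.
E_4 = −54.40/16 = −3.40 eV, so ionization (to E = 0) requires 3.40 eV.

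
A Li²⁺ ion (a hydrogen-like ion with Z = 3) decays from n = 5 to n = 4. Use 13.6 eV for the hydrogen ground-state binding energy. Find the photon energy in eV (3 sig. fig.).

2.75 eV

The Bohr energies scale as Z², so for Z = 3: E_n = −122.4/n² eV.
E_5 = −122.4/25 = −4.896 eV and E_4 = −122.4/16 = −7.650 eV.
The photon energy is |E_5 − E_4| = 2.75 eV.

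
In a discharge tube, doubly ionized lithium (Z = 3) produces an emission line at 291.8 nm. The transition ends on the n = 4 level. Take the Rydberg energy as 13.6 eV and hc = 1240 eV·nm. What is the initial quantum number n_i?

n_i = 6

The photon energy is ΔE = hc/λ = 1240 / 291.8 = 4.249 eV.
With Z = 3, ΔE = 122.4 × (1/n_f² − 1/n_i²), so 1/n_f² − 1/n_i² = 0.03472.
With n_f = 4: 1/n_i² = 1/16 − 0.03472 = 0.02778, so n_i ≈ 6.00.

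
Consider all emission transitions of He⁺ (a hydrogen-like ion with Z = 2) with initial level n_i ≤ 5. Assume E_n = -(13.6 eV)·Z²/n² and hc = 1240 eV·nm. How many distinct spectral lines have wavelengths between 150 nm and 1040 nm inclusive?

Enumerate all n_i → n_f pairs with 1 ≤ n_f < n_i ≤ 5 and compute λ = 1240 / [13.6·4·(1/n_f² − 1/n_i²)].
Lines falling in [150, 1040] nm: 3→2 (164.1 nm), 5→3 (320.5 nm), 4→3 (468.9 nm), 5→4 (1013 nm).

4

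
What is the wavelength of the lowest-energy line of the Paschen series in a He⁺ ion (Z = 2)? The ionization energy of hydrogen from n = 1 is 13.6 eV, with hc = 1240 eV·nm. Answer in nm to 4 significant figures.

468.9 nm

The Paschen series terminates on n_f = 3; the first line has n_i = 3+1 = 4.
ΔE = 54.40 × (1/3² − 1/4²) = 2.644 eV.
λ = 1240 / 2.644 = 468.9 nm.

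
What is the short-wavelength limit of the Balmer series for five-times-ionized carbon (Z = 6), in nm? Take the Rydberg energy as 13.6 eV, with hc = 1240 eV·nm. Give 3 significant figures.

The Balmer series has lower level n_f = 2; the series limit corresponds to n_i → ∞.
ΔE_max = 13.6 × 36 / 2² = 122.4 eV.
λ_min = 1240 / 122.4 = 10.1 nm.

10.1 nm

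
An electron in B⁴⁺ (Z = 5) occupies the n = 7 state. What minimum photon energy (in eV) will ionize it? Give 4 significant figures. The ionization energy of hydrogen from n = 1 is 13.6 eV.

6.939 eV

E_n = −13.6 Z²/n² = −340.0/n² eV for Z = 5.
E_7 = −340.0/49 = −6.939 eV, so ionization (to E = 0) requires 6.939 eV.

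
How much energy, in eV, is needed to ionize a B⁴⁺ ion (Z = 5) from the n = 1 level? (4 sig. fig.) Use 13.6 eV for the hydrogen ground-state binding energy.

E_n = −13.6 Z²/n² = −340.0/n² eV for Z = 5.
E_1 = −340.0/1 = −340.0 eV, so ionization (to E = 0) requires 340.0 eV.

340.0 eV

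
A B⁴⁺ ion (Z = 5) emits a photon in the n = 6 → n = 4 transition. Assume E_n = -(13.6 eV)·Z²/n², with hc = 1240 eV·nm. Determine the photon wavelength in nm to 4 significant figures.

105.0 nm

For Z = 5 the level energies scale as Z², so the effective Rydberg energy is 13.6 × 25 = 340.0 eV.
ΔE = 340.0 × (1/4² − 1/6²) = 340.0 × 0.03472 = 11.81 eV.
λ = hc/ΔE = 1240 / 11.81 = 105.0 nm.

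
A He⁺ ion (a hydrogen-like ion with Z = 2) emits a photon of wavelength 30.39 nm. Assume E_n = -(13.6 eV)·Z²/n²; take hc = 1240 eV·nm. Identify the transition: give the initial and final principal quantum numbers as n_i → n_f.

The photon energy is ΔE = hc/λ = 1240 / 30.39 = 40.80 eV.
With Z = 2, ΔE = 54.40 × (1/n_f² − 1/n_i²), so 1/n_f² − 1/n_i² = 0.7501.
Trying n_f = 1 gives 1/n_i² = 0.2499, i.e. n_i ≈ 2; this pair matches.

n_i = 2, n_f = 1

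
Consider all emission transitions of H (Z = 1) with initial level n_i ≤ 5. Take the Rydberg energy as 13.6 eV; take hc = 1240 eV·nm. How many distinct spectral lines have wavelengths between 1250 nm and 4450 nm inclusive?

Enumerate all n_i → n_f pairs with 1 ≤ n_f < n_i ≤ 5 and compute λ = 1240 / [13.6·1·(1/n_f² − 1/n_i²)].
Lines falling in [1250, 4450] nm: 5→3 (1282 nm), 4→3 (1876 nm), 5→4 (4052 nm).

3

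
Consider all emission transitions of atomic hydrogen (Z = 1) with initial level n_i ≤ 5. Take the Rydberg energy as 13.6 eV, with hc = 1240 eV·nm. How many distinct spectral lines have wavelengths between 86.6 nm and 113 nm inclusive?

3

Enumerate all n_i → n_f pairs with 1 ≤ n_f < n_i ≤ 5 and compute λ = 1240 / [13.6·1·(1/n_f² − 1/n_i²)].
Lines falling in [86.6, 113] nm: 5→1 (94.98 nm), 4→1 (97.25 nm), 3→1 (102.6 nm).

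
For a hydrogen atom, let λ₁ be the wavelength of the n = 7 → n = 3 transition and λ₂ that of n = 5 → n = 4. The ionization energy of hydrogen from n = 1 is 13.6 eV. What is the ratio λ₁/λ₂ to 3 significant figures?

λ ∝ 1/ΔE ∝ 1/(1/n_f² − 1/n_i²), and the Z² and hc factors cancel in the ratio.
λ₁/λ₂ = (1/4² − 1/5²)/(1/3² − 1/7²) = 0.02250/0.09070 = 0.248.

0.248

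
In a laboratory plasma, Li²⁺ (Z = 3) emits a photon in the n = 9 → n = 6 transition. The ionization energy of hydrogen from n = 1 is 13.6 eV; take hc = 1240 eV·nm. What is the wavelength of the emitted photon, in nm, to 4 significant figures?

656.5 nm

For Z = 3 the level energies scale as Z², so the effective Rydberg energy is 13.6 × 9 = 122.4 eV.
ΔE = 122.4 × (1/6² − 1/9²) = 122.4 × 0.01543 = 1.889 eV.
λ = hc/ΔE = 1240 / 1.889 = 656.5 nm.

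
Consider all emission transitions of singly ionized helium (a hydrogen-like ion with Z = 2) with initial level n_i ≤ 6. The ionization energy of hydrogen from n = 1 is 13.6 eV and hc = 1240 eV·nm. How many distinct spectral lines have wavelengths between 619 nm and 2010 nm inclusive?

Enumerate all n_i → n_f pairs with 1 ≤ n_f < n_i ≤ 6 and compute λ = 1240 / [13.6·4·(1/n_f² − 1/n_i²)].
Lines falling in [619, 2010] nm: 6→4 (656.5 nm), 5→4 (1013 nm), 6→5 (1865 nm).

3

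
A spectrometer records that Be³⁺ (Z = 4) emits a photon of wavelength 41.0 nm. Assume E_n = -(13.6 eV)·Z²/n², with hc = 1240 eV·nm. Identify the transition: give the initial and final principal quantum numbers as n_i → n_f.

n_i = 3, n_f = 2

The photon energy is ΔE = hc/λ = 1240 / 41.0 = 30.24 eV.
With Z = 4, ΔE = 217.6 × (1/n_f² − 1/n_i²), so 1/n_f² − 1/n_i² = 0.1390.
Trying n_f = 2 gives 1/n_i² = 0.1110, i.e. n_i ≈ 3; this pair matches.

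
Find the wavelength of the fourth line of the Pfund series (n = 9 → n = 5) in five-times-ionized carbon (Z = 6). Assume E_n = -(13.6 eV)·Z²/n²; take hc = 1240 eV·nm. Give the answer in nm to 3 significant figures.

91.6 nm

The Pfund series terminates on n_f = 5; the fourth line has n_i = 5+4 = 9.
ΔE = 489.6 × (1/5² − 1/9²) = 13.54 eV.
λ = 1240 / 13.54 = 91.6 nm.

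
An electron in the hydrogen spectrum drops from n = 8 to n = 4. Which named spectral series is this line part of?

The series is set by the lower level: n_f = 4 is the Brackett series.

Brackett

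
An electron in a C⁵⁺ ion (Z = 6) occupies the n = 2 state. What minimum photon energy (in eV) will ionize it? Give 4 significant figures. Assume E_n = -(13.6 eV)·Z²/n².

E_n = −13.6 Z²/n² = −489.6/n² eV for Z = 6.
E_2 = −489.6/4 = −122.4 eV, so ionization (to E = 0) requires 122.4 eV.

122.4 eV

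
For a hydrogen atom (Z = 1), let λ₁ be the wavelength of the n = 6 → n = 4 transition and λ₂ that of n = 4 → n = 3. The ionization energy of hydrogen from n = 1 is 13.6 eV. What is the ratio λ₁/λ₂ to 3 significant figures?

1.40

λ ∝ 1/ΔE ∝ 1/(1/n_f² − 1/n_i²), and the Z² and hc factors cancel in the ratio.
λ₁/λ₂ = (1/3² − 1/4²)/(1/4² − 1/6²) = 0.04861/0.03472 = 1.40.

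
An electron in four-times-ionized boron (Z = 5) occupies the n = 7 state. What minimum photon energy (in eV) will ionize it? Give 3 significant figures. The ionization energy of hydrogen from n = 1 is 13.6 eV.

E_n = −13.6 Z²/n² = −340.0/n² eV for Z = 5.
E_7 = −340.0/49 = −6.94 eV, so ionization (to E = 0) requires 6.94 eV.

6.94 eV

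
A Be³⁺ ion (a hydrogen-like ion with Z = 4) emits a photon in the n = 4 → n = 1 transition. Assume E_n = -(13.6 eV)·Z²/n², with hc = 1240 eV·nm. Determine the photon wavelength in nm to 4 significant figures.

For Z = 4 the level energies scale as Z², so the effective Rydberg energy is 13.6 × 16 = 217.6 eV.
ΔE = 217.6 × (1/1² − 1/4²) = 217.6 × 0.9375 = 204.0 eV.
λ = hc/ΔE = 1240 / 204.0 = 6.078 nm.

6.078 nm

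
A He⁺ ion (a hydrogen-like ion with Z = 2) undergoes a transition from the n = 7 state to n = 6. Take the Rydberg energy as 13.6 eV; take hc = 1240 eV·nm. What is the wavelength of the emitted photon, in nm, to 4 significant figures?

3093 nm

For Z = 2 the level energies scale as Z², so the effective Rydberg energy is 13.6 × 4 = 54.40 eV.
ΔE = 54.40 × (1/6² − 1/7²) = 54.40 × 0.007370 = 0.4009 eV.
λ = hc/ΔE = 1240 / 0.4009 = 3093 nm.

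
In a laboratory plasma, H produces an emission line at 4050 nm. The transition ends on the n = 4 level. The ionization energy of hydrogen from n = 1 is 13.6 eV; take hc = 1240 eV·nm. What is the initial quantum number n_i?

The photon energy is ΔE = hc/λ = 1240 / 4050 = 0.3062 eV.
With Z = 1, ΔE = 13.60 × (1/n_f² − 1/n_i²), so 1/n_f² − 1/n_i² = 0.02251.
With n_f = 4: 1/n_i² = 1/16 − 0.02251 = 0.03999, so n_i ≈ 5.00.

n_i = 5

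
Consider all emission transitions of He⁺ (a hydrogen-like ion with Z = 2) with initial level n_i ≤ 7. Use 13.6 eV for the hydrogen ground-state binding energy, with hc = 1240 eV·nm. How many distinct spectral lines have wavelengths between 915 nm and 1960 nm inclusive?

3

Enumerate all n_i → n_f pairs with 1 ≤ n_f < n_i ≤ 7 and compute λ = 1240 / [13.6·4·(1/n_f² − 1/n_i²)].
Lines falling in [915, 1960] nm: 5→4 (1013 nm), 7→5 (1163 nm), 6→5 (1865 nm).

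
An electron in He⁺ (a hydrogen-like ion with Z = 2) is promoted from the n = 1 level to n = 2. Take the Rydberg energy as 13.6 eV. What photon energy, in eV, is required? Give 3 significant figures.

The Bohr energies scale as Z², so for Z = 2: E_n = −54.40/n² eV.
E_2 = −54.40/4 = −13.60 eV and E_1 = −54.40/1 = −54.40 eV.
The photon energy is |E_2 − E_1| = 40.8 eV.

40.8 eV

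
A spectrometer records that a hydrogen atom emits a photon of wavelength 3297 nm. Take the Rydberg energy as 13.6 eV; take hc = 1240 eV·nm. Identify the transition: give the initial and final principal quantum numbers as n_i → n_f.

n_i = 9, n_f = 5

The photon energy is ΔE = hc/λ = 1240 / 3297 = 0.3761 eV.
With Z = 1, ΔE = 13.60 × (1/n_f² − 1/n_i²), so 1/n_f² − 1/n_i² = 0.02765.
Trying n_f = 5 gives 1/n_i² = 0.01235, i.e. n_i ≈ 9; this pair matches.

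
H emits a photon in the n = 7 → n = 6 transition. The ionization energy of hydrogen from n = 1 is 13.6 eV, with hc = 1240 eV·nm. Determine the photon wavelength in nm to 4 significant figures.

ΔE = 13.60 × (1/6² − 1/7²) = 13.60 × 0.007370 = 0.1002 eV.
λ = hc/ΔE = 1240 / 0.1002 = 12370 nm.

12370 nm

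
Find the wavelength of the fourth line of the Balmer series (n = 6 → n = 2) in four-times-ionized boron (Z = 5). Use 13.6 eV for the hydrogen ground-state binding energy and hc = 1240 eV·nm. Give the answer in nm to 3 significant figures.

16.4 nm

The Balmer series terminates on n_f = 2; the fourth line has n_i = 2+4 = 6.
ΔE = 340.0 × (1/2² − 1/6²) = 75.56 eV.
λ = 1240 / 75.56 = 16.4 nm.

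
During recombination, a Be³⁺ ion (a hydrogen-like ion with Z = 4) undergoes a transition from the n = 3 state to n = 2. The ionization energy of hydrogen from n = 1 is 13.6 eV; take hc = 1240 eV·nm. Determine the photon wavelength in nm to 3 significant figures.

41.0 nm

For Z = 4 the level energies scale as Z², so the effective Rydberg energy is 13.6 × 16 = 217.6 eV.
ΔE = 217.6 × (1/2² − 1/3²) = 217.6 × 0.1389 = 30.22 eV.
λ = hc/ΔE = 1240 / 30.22 = 41.0 nm.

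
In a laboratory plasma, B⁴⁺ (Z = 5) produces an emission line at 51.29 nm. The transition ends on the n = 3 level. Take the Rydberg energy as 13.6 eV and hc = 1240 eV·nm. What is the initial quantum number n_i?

n_i = 5

The photon energy is ΔE = hc/λ = 1240 / 51.29 = 24.18 eV.
With Z = 5, ΔE = 340.0 × (1/n_f² − 1/n_i²), so 1/n_f² − 1/n_i² = 0.07111.
With n_f = 3: 1/n_i² = 1/9 − 0.07111 = 0.04000, so n_i ≈ 5.00.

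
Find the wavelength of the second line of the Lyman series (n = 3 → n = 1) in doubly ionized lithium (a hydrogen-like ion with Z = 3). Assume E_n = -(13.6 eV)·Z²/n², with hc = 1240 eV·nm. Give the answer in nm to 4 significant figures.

11.40 nm

The Lyman series terminates on n_f = 1; the second line has n_i = 1+2 = 3.
ΔE = 122.4 × (1/1² − 1/3²) = 108.8 eV.
λ = 1240 / 108.8 = 11.40 nm.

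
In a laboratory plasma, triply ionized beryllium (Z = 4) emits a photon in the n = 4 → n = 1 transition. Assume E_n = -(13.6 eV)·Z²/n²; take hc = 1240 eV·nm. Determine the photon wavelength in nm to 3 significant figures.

For Z = 4 the level energies scale as Z², so the effective Rydberg energy is 13.6 × 16 = 217.6 eV.
ΔE = 217.6 × (1/1² − 1/4²) = 217.6 × 0.9375 = 204.0 eV.
λ = hc/ΔE = 1240 / 204.0 = 6.08 nm.

6.08 nm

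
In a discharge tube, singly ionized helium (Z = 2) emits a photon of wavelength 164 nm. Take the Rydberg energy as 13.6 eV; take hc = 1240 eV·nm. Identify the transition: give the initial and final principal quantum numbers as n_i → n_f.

The photon energy is ΔE = hc/λ = 1240 / 164 = 7.561 eV.
With Z = 2, ΔE = 54.40 × (1/n_f² − 1/n_i²), so 1/n_f² − 1/n_i² = 0.1390.
Trying n_f = 2 gives 1/n_i² = 0.1110, i.e. n_i ≈ 3; this pair matches.

n_i = 3, n_f = 2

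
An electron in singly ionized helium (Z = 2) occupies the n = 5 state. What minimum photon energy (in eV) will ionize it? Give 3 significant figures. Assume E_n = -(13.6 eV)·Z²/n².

E_n = −13.6 Z²/n² = −54.40/n² eV for Z = 2.
E_5 = −54.40/25 = −2.18 eV, so ionization (to E = 0) requires 2.18 eV.

2.18 eV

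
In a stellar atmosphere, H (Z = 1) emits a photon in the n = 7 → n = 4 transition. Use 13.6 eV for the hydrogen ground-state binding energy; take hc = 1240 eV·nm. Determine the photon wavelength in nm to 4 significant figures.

2166 nm

ΔE = 13.60 × (1/4² − 1/7²) = 13.60 × 0.04209 = 0.5724 eV.
λ = hc/ΔE = 1240 / 0.5724 = 2166 nm.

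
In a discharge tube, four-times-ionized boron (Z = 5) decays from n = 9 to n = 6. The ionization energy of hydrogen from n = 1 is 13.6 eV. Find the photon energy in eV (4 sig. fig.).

5.247 eV

The Bohr energies scale as Z², so for Z = 5: E_n = −340.0/n² eV.
E_9 = −340.0/81 = −4.198 eV and E_6 = −340.0/36 = −9.444 eV.
The photon energy is |E_9 − E_6| = 5.247 eV.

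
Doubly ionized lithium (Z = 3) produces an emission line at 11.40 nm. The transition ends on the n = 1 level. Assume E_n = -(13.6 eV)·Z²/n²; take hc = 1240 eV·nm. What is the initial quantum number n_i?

The photon energy is ΔE = hc/λ = 1240 / 11.40 = 108.8 eV.
With Z = 3, ΔE = 122.4 × (1/n_f² − 1/n_i²), so 1/n_f² − 1/n_i² = 0.8887.
With n_f = 1: 1/n_i² = 1/1 − 0.8887 = 0.1113, so n_i ≈ 3.00.

n_i = 3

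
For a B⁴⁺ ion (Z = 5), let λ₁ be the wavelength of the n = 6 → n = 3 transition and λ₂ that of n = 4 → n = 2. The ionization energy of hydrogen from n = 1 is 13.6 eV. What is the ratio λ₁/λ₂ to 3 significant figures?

2.25

λ ∝ 1/ΔE ∝ 1/(1/n_f² − 1/n_i²), and the Z² and hc factors cancel in the ratio.
λ₁/λ₂ = (1/2² − 1/4²)/(1/3² − 1/6²) = 0.1875/0.08333 = 2.25.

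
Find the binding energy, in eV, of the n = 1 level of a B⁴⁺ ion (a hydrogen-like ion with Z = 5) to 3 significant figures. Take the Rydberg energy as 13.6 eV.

E_n = −13.6 Z²/n² = −340.0/n² eV for Z = 5.
E_1 = −340.0/1 = −340 eV, so ionization (to E = 0) requires 340 eV.

340 eV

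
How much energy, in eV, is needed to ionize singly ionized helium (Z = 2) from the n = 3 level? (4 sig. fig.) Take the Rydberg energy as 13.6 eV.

E_n = −13.6 Z²/n² = −54.40/n² eV for Z = 2.
E_3 = −54.40/9 = −6.044 eV, so ionization (to E = 0) requires 6.044 eV.

6.044 eV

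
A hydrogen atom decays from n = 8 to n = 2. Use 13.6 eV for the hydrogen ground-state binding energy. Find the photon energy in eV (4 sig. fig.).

E_8 = −13.60/64 = −0.2125 eV and E_2 = −13.60/4 = −3.400 eV.
The photon energy is |E_8 − E_2| = 3.188 eV.

3.188 eV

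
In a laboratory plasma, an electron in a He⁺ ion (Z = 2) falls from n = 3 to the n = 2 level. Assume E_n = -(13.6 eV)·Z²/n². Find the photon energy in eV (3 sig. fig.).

7.56 eV

The Bohr energies scale as Z², so for Z = 2: E_n = −54.40/n² eV.
E_3 = −54.40/9 = −6.044 eV and E_2 = −54.40/4 = −13.60 eV.
The photon energy is |E_3 − E_2| = 7.56 eV.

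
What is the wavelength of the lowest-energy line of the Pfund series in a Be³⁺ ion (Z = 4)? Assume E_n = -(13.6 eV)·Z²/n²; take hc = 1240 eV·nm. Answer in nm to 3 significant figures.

466 nm

The Pfund series terminates on n_f = 5; the first line has n_i = 5+1 = 6.
ΔE = 217.6 × (1/5² − 1/6²) = 2.660 eV.
λ = 1240 / 2.660 = 466 nm.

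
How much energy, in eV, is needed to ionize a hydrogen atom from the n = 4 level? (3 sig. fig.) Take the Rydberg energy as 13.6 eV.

0.850 eV

E_4 = −13.60/16 = −0.850 eV, so ionization (to E = 0) requires 0.850 eV.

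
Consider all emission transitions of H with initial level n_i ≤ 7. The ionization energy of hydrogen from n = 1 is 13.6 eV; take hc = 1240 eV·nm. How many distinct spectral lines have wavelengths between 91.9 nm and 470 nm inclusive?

Enumerate all n_i → n_f pairs with 1 ≤ n_f < n_i ≤ 7 and compute λ = 1240 / [13.6·1·(1/n_f² − 1/n_i²)].
Lines falling in [91.9, 470] nm: 7→1 (93.08 nm), 6→1 (93.78 nm), 5→1 (94.98 nm), 4→1 (97.25 nm), 3→1 (102.6 nm), 2→1 (121.6 nm), 7→2 (397.1 nm), 6→2 (410.3 nm), 5→2 (434.2 nm).

9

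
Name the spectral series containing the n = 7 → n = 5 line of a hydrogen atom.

The series is set by the lower level: n_f = 5 is the Pfund series.

Pfund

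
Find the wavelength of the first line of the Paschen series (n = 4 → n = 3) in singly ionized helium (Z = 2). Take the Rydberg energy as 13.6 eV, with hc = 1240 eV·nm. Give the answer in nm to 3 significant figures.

The Paschen series terminates on n_f = 3; the first line has n_i = 3+1 = 4.
ΔE = 54.40 × (1/3² − 1/4²) = 2.644 eV.
λ = 1240 / 2.644 = 469 nm.

469 nm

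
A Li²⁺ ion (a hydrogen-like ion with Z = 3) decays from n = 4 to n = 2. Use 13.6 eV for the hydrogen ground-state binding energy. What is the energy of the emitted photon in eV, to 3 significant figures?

The Bohr energies scale as Z², so for Z = 3: E_n = −122.4/n² eV.
E_4 = −122.4/16 = −7.650 eV and E_2 = −122.4/4 = −30.60 eV.
The photon energy is |E_4 − E_2| = 23.0 eV.

23.0 eV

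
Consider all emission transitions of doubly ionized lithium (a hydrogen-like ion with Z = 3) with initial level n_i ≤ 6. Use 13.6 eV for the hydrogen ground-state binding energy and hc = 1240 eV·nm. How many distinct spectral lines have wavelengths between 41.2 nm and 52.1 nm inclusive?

Enumerate all n_i → n_f pairs with 1 ≤ n_f < n_i ≤ 6 and compute λ = 1240 / [13.6·9·(1/n_f² − 1/n_i²)].
Lines falling in [41.2, 52.1] nm: 6→2 (45.59 nm), 5→2 (48.24 nm).

2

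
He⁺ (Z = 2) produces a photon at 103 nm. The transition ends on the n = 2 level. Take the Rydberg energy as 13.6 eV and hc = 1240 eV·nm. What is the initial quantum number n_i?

The photon energy is ΔE = hc/λ = 1240 / 103 = 12.04 eV.
With Z = 2, ΔE = 54.40 × (1/n_f² − 1/n_i²), so 1/n_f² − 1/n_i² = 0.2213.
With n_f = 2: 1/n_i² = 1/4 − 0.2213 = 0.02870, so n_i ≈ 5.90.

n_i = 6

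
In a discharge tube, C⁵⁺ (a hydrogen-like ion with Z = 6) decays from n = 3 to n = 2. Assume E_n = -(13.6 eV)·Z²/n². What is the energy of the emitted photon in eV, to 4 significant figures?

68.00 eV

The Bohr energies scale as Z², so for Z = 6: E_n = −489.6/n² eV.
E_3 = −489.6/9 = −54.40 eV and E_2 = −489.6/4 = −122.4 eV.
The photon energy is |E_3 − E_2| = 68.00 eV.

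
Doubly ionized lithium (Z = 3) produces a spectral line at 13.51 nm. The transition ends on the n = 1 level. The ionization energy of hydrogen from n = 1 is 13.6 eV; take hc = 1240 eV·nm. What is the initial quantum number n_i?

The photon energy is ΔE = hc/λ = 1240 / 13.51 = 91.78 eV.
With Z = 3, ΔE = 122.4 × (1/n_f² − 1/n_i²), so 1/n_f² − 1/n_i² = 0.7499.
With n_f = 1: 1/n_i² = 1/1 − 0.7499 = 0.2501, so n_i ≈ 2.00.

n_i = 2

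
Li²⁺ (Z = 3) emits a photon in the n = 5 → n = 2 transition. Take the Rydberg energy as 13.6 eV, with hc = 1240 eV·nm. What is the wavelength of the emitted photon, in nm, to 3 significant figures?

48.2 nm

For Z = 3 the level energies scale as Z², so the effective Rydberg energy is 13.6 × 9 = 122.4 eV.
ΔE = 122.4 × (1/2² − 1/5²) = 122.4 × 0.2100 = 25.70 eV.
λ = hc/ΔE = 1240 / 25.70 = 48.2 nm.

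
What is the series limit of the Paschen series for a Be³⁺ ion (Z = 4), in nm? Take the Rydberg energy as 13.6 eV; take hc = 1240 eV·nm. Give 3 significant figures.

51.3 nm

The Paschen series has lower level n_f = 3; the series limit corresponds to n_i → ∞.
ΔE_max = 13.6 × 16 / 3² = 24.18 eV.
λ_min = 1240 / 24.18 = 51.3 nm.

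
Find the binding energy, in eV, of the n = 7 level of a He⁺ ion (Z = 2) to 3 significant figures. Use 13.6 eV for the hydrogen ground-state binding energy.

E_n = −13.6 Z²/n² = −54.40/n² eV for Z = 2.
E_7 = −54.40/49 = −1.11 eV, so ionization (to E = 0) requires 1.11 eV.

1.11 eV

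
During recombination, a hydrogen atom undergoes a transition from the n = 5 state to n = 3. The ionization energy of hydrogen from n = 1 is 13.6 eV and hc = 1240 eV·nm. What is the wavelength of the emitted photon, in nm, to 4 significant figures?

1282 nm

ΔE = 13.60 × (1/3² − 1/5²) = 13.60 × 0.07111 = 0.9671 eV.
λ = hc/ΔE = 1240 / 0.9671 = 1282 nm.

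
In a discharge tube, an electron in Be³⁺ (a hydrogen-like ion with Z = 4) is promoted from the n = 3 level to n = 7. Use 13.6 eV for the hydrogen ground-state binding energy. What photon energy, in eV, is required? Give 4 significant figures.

19.74 eV

The Bohr energies scale as Z², so for Z = 4: E_n = −217.6/n² eV.
E_7 = −217.6/49 = −4.441 eV and E_3 = −217.6/9 = −24.18 eV.
The photon energy is |E_7 − E_3| = 19.74 eV.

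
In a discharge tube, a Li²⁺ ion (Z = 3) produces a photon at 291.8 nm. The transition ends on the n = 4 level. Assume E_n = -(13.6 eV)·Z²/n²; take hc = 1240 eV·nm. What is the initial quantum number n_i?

The photon energy is ΔE = hc/λ = 1240 / 291.8 = 4.249 eV.
With Z = 3, ΔE = 122.4 × (1/n_f² − 1/n_i²), so 1/n_f² − 1/n_i² = 0.03472.
With n_f = 4: 1/n_i² = 1/16 − 0.03472 = 0.02778, so n_i ≈ 6.00.

n_i = 6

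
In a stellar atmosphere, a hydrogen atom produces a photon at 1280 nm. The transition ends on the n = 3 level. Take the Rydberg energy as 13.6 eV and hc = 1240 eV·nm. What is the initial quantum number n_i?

n_i = 5

The photon energy is ΔE = hc/λ = 1240 / 1280 = 0.9688 eV.
With Z = 1, ΔE = 13.60 × (1/n_f² − 1/n_i²), so 1/n_f² − 1/n_i² = 0.07123.
With n_f = 3: 1/n_i² = 1/9 − 0.07123 = 0.03988, so n_i ≈ 5.01.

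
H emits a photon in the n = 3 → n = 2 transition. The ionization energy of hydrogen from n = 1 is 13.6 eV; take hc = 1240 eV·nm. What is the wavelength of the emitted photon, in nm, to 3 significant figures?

656 nm

ΔE = 13.60 × (1/2² − 1/3²) = 13.60 × 0.1389 = 1.889 eV.
λ = hc/ΔE = 1240 / 1.889 = 656 nm.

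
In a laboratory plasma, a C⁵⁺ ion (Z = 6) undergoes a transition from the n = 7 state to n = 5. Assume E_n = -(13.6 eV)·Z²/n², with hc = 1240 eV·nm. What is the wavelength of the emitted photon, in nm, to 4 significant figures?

For Z = 6 the level energies scale as Z², so the effective Rydberg energy is 13.6 × 36 = 489.6 eV.
ΔE = 489.6 × (1/5² − 1/7²) = 489.6 × 0.01959 = 9.592 eV.
λ = hc/ΔE = 1240 / 9.592 = 129.3 nm.

129.3 nm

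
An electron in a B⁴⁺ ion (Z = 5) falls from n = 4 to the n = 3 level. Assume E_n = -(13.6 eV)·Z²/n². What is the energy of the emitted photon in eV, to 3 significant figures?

16.5 eV

The Bohr energies scale as Z², so for Z = 5: E_n = −340.0/n² eV.
E_4 = −340.0/16 = −21.25 eV and E_3 = −340.0/9 = −37.78 eV.
The photon energy is |E_4 − E_3| = 16.5 eV.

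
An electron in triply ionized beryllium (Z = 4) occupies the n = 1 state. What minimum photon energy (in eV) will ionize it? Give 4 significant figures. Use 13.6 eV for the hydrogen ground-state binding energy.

217.6 eV

E_n = −13.6 Z²/n² = −217.6/n² eV for Z = 4.
E_1 = −217.6/1 = −217.6 eV, so ionization (to E = 0) requires 217.6 eV.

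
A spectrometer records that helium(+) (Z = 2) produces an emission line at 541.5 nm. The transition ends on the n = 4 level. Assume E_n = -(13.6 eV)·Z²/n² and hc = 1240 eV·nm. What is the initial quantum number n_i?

n_i = 7

The photon energy is ΔE = hc/λ = 1240 / 541.5 = 2.290 eV.
With Z = 2, ΔE = 54.40 × (1/n_f² − 1/n_i²), so 1/n_f² − 1/n_i² = 0.04209.
With n_f = 4: 1/n_i² = 1/16 − 0.04209 = 0.02041, so n_i ≈ 7.00.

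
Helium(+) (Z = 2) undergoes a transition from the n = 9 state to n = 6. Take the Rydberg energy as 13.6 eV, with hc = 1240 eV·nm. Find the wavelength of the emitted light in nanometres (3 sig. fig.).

For Z = 2 the level energies scale as Z², so the effective Rydberg energy is 13.6 × 4 = 54.40 eV.
ΔE = 54.40 × (1/6² − 1/9²) = 54.40 × 0.01543 = 0.8395 eV.
λ = hc/ΔE = 1240 / 0.8395 = 1480 nm.

1480 nm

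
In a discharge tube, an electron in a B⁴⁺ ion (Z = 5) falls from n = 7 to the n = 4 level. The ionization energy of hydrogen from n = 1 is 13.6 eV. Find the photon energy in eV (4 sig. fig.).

The Bohr energies scale as Z², so for Z = 5: E_n = −340.0/n² eV.
E_7 = −340.0/49 = −6.939 eV and E_4 = −340.0/16 = −21.25 eV.
The photon energy is |E_7 − E_4| = 14.31 eV.

14.31 eV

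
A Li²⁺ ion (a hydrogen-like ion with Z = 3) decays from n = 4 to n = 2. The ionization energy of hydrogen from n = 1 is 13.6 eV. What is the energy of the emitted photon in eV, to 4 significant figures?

The Bohr energies scale as Z², so for Z = 3: E_n = −122.4/n² eV.
E_4 = −122.4/16 = −7.650 eV and E_2 = −122.4/4 = −30.60 eV.
The photon energy is |E_4 − E_2| = 22.95 eV.

22.95 eV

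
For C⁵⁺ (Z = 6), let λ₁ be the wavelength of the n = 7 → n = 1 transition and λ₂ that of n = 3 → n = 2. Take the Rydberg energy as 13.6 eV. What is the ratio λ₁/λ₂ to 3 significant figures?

λ ∝ 1/ΔE ∝ 1/(1/n_f² − 1/n_i²), and the Z² and hc factors cancel in the ratio.
λ₁/λ₂ = (1/2² − 1/3²)/(1/1² − 1/7²) = 0.1389/0.9796 = 0.142.

0.142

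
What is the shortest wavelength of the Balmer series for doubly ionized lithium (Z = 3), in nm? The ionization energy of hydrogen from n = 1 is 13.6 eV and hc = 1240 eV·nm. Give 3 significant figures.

40.5 nm

The Balmer series has lower level n_f = 2; the series limit corresponds to n_i → ∞.
ΔE_max = 13.6 × 9 / 2² = 30.60 eV.
λ_min = 1240 / 30.60 = 40.5 nm.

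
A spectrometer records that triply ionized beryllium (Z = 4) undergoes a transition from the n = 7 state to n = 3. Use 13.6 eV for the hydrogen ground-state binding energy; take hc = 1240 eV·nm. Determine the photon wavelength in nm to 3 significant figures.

For Z = 4 the level energies scale as Z², so the effective Rydberg energy is 13.6 × 16 = 217.6 eV.
ΔE = 217.6 × (1/3² − 1/7²) = 217.6 × 0.09070 = 19.74 eV.
λ = hc/ΔE = 1240 / 19.74 = 62.8 nm.

62.8 nm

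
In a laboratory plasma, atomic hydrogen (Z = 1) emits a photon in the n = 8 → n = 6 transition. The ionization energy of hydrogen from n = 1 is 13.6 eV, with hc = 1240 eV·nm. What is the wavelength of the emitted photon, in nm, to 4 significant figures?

7503 nm

ΔE = 13.60 × (1/6² − 1/8²) = 13.60 × 0.01215 = 0.1653 eV.
λ = hc/ΔE = 1240 / 0.1653 = 7503 nm.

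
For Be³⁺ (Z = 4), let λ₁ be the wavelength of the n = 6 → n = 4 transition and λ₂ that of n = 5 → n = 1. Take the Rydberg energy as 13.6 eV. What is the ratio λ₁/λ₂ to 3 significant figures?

27.6

λ ∝ 1/ΔE ∝ 1/(1/n_f² − 1/n_i²), and the Z² and hc factors cancel in the ratio.
λ₁/λ₂ = (1/1² − 1/5²)/(1/4² − 1/6²) = 0.9600/0.03472 = 27.6.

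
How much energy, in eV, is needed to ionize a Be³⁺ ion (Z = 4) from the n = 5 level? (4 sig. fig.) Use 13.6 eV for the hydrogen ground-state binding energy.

8.704 eV

E_n = −13.6 Z²/n² = −217.6/n² eV for Z = 4.
E_5 = −217.6/25 = −8.704 eV, so ionization (to E = 0) requires 8.704 eV.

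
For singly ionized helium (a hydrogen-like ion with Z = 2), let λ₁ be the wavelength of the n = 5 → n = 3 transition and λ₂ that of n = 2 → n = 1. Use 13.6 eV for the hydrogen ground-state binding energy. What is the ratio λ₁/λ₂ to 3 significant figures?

10.5

λ ∝ 1/ΔE ∝ 1/(1/n_f² − 1/n_i²), and the Z² and hc factors cancel in the ratio.
λ₁/λ₂ = (1/1² − 1/2²)/(1/3² − 1/5²) = 0.7500/0.07111 = 10.5.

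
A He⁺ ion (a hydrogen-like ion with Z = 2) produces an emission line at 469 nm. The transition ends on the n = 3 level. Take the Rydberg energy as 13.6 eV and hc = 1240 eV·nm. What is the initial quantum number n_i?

n_i = 4

The photon energy is ΔE = hc/λ = 1240 / 469 = 2.644 eV.
With Z = 2, ΔE = 54.40 × (1/n_f² − 1/n_i²), so 1/n_f² − 1/n_i² = 0.04860.
With n_f = 3: 1/n_i² = 1/9 − 0.04860 = 0.06251, so n_i ≈ 4.00.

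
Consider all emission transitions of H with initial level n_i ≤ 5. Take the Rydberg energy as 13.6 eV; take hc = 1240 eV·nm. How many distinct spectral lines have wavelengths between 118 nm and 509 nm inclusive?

Enumerate all n_i → n_f pairs with 1 ≤ n_f < n_i ≤ 5 and compute λ = 1240 / [13.6·1·(1/n_f² − 1/n_i²)].
Lines falling in [118, 509] nm: 2→1 (121.6 nm), 5→2 (434.2 nm), 4→2 (486.3 nm).

3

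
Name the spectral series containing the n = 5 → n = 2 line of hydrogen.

The series is set by the lower level: n_f = 2 is the Balmer series.

Balmer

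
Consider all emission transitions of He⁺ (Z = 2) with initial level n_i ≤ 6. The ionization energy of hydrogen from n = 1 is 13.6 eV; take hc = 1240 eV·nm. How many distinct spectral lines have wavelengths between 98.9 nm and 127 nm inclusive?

Enumerate all n_i → n_f pairs with 1 ≤ n_f < n_i ≤ 6 and compute λ = 1240 / [13.6·4·(1/n_f² − 1/n_i²)].
Lines falling in [98.9, 127] nm: 6→2 (102.6 nm), 5→2 (108.5 nm), 4→2 (121.6 nm).

3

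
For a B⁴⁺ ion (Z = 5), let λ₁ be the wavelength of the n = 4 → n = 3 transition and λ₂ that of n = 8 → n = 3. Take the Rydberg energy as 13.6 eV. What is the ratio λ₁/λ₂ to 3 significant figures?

1.96

λ ∝ 1/ΔE ∝ 1/(1/n_f² − 1/n_i²), and the Z² and hc factors cancel in the ratio.
λ₁/λ₂ = (1/3² − 1/8²)/(1/3² − 1/4²) = 0.09549/0.04861 = 1.96.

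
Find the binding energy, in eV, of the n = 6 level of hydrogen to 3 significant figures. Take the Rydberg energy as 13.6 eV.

0.378 eV

E_6 = −13.60/36 = −0.378 eV, so ionization (to E = 0) requires 0.378 eV.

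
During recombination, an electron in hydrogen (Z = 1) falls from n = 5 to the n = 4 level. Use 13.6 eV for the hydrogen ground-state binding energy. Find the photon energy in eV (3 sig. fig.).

E_5 = −13.60/25 = −0.5440 eV and E_4 = −13.60/16 = −0.8500 eV.
The photon energy is |E_5 − E_4| = 0.306 eV.

0.306 eV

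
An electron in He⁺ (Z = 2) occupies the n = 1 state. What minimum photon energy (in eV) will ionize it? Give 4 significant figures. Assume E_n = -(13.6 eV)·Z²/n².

E_n = −13.6 Z²/n² = −54.40/n² eV for Z = 2.
E_1 = −54.40/1 = −54.40 eV, so ionization (to E = 0) requires 54.40 eV.

54.40 eV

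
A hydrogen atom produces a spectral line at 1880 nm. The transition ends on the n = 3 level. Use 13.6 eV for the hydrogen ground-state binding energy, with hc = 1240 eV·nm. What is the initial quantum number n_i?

The photon energy is ΔE = hc/λ = 1240 / 1880 = 0.6596 eV.
With Z = 1, ΔE = 13.60 × (1/n_f² − 1/n_i²), so 1/n_f² − 1/n_i² = 0.04850.
With n_f = 3: 1/n_i² = 1/9 − 0.04850 = 0.06261, so n_i ≈ 4.00.

n_i = 4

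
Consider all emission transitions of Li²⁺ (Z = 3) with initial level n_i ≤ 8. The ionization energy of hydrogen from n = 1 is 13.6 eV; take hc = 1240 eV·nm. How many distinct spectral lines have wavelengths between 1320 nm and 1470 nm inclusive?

Enumerate all n_i → n_f pairs with 1 ≤ n_f < n_i ≤ 8 and compute λ = 1240 / [13.6·9·(1/n_f² − 1/n_i²)].
Lines falling in [1320, 1470] nm: 7→6 (1375 nm).

1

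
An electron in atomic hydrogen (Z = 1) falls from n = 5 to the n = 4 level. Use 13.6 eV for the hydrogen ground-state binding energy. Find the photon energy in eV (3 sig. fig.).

E_5 = −13.60/25 = −0.5440 eV and E_4 = −13.60/16 = −0.8500 eV.
The photon energy is |E_5 − E_4| = 0.306 eV.

0.306 eV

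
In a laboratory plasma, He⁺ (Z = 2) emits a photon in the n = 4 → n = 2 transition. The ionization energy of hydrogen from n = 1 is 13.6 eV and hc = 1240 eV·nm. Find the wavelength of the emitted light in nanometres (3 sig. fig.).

122 nm

For Z = 2 the level energies scale as Z², so the effective Rydberg energy is 13.6 × 4 = 54.40 eV.
ΔE = 54.40 × (1/2² − 1/4²) = 54.40 × 0.1875 = 10.20 eV.
λ = hc/ΔE = 1240 / 10.20 = 122 nm.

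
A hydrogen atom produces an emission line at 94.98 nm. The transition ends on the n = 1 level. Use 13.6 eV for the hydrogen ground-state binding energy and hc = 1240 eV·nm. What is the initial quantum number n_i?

n_i = 5

The photon energy is ΔE = hc/λ = 1240 / 94.98 = 13.06 eV.
With Z = 1, ΔE = 13.60 × (1/n_f² − 1/n_i²), so 1/n_f² − 1/n_i² = 0.9600.
With n_f = 1: 1/n_i² = 1/1 − 0.9600 = 0.04005, so n_i ≈ 5.00.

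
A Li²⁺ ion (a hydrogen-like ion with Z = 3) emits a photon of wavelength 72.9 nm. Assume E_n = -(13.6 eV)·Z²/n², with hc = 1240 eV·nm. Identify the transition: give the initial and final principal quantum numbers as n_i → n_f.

n_i = 3, n_f = 2

The photon energy is ΔE = hc/λ = 1240 / 72.9 = 17.01 eV.
With Z = 3, ΔE = 122.4 × (1/n_f² − 1/n_i²), so 1/n_f² − 1/n_i² = 0.1390.
Trying n_f = 2 gives 1/n_i² = 0.1110, i.e. n_i ≈ 3; this pair matches.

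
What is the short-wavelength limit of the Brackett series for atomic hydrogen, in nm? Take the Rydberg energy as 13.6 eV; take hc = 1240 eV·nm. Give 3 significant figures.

1460 nm

The Brackett series has lower level n_f = 4; the series limit corresponds to n_i → ∞.
ΔE_max = 13.6 × 1 / 4² = 0.8500 eV.
λ_min = 1240 / 0.8500 = 1460 nm.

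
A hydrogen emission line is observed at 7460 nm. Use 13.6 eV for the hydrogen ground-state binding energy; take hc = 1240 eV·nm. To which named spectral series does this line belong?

Pfund

ΔE = 1240/7460 = 0.1662 eV.
This matches 13.6 × (1/5² − 1/6²), so n_f = 5: the Pfund series.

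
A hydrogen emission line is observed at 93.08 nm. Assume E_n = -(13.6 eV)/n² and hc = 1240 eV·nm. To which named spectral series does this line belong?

ΔE = 1240/93.08 = 13.32 eV.
This matches 13.6 × (1/1² − 1/7²), so n_f = 1: the Lyman series.

Lyman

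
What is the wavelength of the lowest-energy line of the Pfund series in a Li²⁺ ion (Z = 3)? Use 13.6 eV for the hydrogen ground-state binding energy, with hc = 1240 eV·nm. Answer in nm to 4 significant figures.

The Pfund series terminates on n_f = 5; the first line has n_i = 5+1 = 6.
ΔE = 122.4 × (1/5² − 1/6²) = 1.496 eV.
λ = 1240 / 1.496 = 828.9 nm.

828.9 nm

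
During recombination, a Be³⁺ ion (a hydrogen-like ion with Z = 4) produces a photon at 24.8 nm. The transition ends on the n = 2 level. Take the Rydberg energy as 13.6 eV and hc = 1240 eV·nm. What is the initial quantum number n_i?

n_i = 7

The photon energy is ΔE = hc/λ = 1240 / 24.8 = 50.00 eV.
With Z = 4, ΔE = 217.6 × (1/n_f² − 1/n_i²), so 1/n_f² − 1/n_i² = 0.2298.
With n_f = 2: 1/n_i² = 1/4 − 0.2298 = 0.02022, so n_i ≈ 7.03.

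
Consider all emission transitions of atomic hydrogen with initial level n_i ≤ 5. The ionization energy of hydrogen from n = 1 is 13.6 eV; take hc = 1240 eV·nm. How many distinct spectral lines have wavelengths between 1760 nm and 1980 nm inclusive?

Enumerate all n_i → n_f pairs with 1 ≤ n_f < n_i ≤ 5 and compute λ = 1240 / [13.6·1·(1/n_f² − 1/n_i²)].
Lines falling in [1760, 1980] nm: 4→3 (1876 nm).

1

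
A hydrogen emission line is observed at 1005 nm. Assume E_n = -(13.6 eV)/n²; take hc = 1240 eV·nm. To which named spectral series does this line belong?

ΔE = 1240/1005 = 1.234 eV.
This matches 13.6 × (1/3² − 1/7²), so n_f = 3: the Paschen series.

Paschen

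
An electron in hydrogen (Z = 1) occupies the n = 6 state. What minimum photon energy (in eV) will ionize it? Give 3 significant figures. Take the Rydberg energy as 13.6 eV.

0.378 eV

E_6 = −13.60/36 = −0.378 eV, so ionization (to E = 0) requires 0.378 eV.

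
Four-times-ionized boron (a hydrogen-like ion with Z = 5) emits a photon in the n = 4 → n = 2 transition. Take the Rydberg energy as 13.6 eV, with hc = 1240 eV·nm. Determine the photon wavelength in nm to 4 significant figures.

19.45 nm

For Z = 5 the level energies scale as Z², so the effective Rydberg energy is 13.6 × 25 = 340.0 eV.
ΔE = 340.0 × (1/2² − 1/4²) = 340.0 × 0.1875 = 63.75 eV.
λ = hc/ΔE = 1240 / 63.75 = 19.45 nm.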